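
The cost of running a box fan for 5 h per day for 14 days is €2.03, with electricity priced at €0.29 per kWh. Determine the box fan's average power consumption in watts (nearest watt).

Energy = €2.03 ÷ €0.29/kWh = 7 kWh
Runtime = 5 h/day × 14 days = 70 h
Power = 7 kWh ÷ 70 h = 0.1 kW = 100 W

100 W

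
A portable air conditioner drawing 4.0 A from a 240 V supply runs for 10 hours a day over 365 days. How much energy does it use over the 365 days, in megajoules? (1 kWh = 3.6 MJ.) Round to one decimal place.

Power = 4.0 A × 240 V = 960 W = 0.96 kW
Runtime = 10 h/day × 365 days = 3650 h
Energy = 0.96 kW × 3650 h = 3504 kWh
= 3504 × 3.6 MJ = 12614.4 MJ

12614.4 MJ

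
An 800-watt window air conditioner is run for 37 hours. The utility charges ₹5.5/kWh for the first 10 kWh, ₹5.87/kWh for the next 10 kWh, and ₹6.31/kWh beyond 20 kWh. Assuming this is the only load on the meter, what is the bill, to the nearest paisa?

Energy = 0.8 kW × 37 h = 29.6 kWh
Tier 1 (0–10 kWh): 10 × ₹5.5 = ₹55
Tier 2 (10–20 kWh): 10 × ₹5.87 = ₹58.7
Above 20 kWh: 9.6 × ₹6.31 = ₹60.576
Bill = ₹174.28

₹174.28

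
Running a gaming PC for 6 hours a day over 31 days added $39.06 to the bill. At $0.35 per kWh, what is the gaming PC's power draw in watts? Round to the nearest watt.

Energy = $39.06 ÷ $0.35/kWh = 111.6 kWh
Runtime = 6 h/day × 31 days = 186 h
Power = 111.6 kWh ÷ 186 h = 0.6 kW = 600 W

600 W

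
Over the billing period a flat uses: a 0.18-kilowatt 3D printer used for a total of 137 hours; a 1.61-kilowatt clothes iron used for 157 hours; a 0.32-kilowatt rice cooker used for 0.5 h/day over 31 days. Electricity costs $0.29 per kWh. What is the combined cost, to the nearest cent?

$81.89

3D printer: 0.18 kW × 137 h = 24.66 kWh
clothes iron: 1.61 kW × 157 h = 252.77 kWh
rice cooker: Runtime = 0.5 h/day × 31 days = 15.5 h
rice cooker: 0.32 kW × 15.5 h = 4.96 kWh
Total energy = 282.39 kWh
Cost = 282.39 × $0.29 = $81.89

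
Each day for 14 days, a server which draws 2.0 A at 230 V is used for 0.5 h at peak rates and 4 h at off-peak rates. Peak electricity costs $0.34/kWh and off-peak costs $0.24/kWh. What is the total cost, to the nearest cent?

$7.28

Power = 2.0 A × 230 V = 460 W = 0.46 kW
Peak energy = 0.46 kW × 0.5 h × 14 = 3.22 kWh
Off-peak energy = 0.46 kW × 4 h × 14 = 25.76 kWh
Cost = 3.22 × $0.34 + 25.76 × $0.24 = $1.0948 + $6.1824 = $7.28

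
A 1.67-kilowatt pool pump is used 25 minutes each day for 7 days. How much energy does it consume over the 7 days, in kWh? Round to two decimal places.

4.87 kWh

Runtime = 25 min × 7 = 175 min = 2.916666… h
Energy = 1.67 kW × 2.916666… h = 4.870833… kWh ≈ 4.87 kWh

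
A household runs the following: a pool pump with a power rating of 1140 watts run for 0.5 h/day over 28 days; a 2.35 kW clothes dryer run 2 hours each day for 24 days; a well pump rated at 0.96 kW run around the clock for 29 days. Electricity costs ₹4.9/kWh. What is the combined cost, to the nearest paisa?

pool pump: Runtime = 0.5 h/day × 28 days = 14 h
pool pump: 1.14 kW × 14 h = 15.96 kWh
clothes dryer: Runtime = 2 h/day × 24 days = 48 h
clothes dryer: 2.35 kW × 48 h = 112.8 kWh
well pump: Runtime = 24 h × 29 = 696 h
well pump: 0.96 kW × 696 h = 668.16 kWh
Total energy = 796.92 kWh
Cost = 796.92 × ₹4.9 = ₹3904.91

₹3904.91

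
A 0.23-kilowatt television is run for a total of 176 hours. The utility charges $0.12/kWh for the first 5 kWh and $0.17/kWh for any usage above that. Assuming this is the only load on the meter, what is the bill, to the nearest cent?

Energy = 0.23 kW × 176 h = 40.48 kWh
Tier 1 (0–5 kWh): 5 × $0.12 = $0.6
Above 5 kWh: 35.48 × $0.17 = $6.0316
Bill = $6.63

$6.63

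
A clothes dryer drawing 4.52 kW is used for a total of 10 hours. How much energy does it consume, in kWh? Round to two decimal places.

45.20 kWh

Energy = 4.52 kW × 10 h = 45.2 kWh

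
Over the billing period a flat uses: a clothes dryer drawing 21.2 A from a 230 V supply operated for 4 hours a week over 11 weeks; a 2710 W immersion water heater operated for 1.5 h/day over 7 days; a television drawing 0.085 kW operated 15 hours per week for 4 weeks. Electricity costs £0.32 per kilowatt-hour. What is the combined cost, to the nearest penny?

£79.39

clothes dryer: Power = 21.2 A × 230 V = 4876 W = 4.876 kW
clothes dryer: Runtime = 4 h/week × 11 weeks = 44 h
clothes dryer: 4.876 kW × 44 h = 214.544 kWh
immersion water heater: Runtime = 1.5 h/day × 7 days = 10.5 h
immersion water heater: 2.71 kW × 10.5 h = 28.455 kWh
television: Runtime = 15 h/week × 4 weeks = 60 h
television: 0.085 kW × 60 h = 5.1 kWh
Total energy = 248.099 kWh
Cost = 248.099 × £0.32 = £79.39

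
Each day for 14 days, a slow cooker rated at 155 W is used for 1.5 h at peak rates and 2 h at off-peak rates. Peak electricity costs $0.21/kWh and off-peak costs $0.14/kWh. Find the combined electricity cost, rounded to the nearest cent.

$1.29

Peak energy = 0.155 kW × 1.5 h × 14 = 3.255 kWh
Off-peak energy = 0.155 kW × 2 h × 14 = 4.34 kWh
Cost = 3.255 × $0.21 + 4.34 × $0.14 = $0.68355 + $0.6076 = $1.29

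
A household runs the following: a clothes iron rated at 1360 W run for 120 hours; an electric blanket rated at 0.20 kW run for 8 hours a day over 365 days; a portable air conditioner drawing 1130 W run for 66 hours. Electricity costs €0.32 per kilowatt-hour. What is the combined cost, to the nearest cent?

€262.97

clothes iron: 1.36 kW × 120 h = 163.2 kWh
electric blanket: Runtime = 8 h/day × 365 days = 2920 h
electric blanket: 0.2 kW × 2920 h = 584 kWh
portable air conditioner: 1.13 kW × 66 h = 74.58 kWh
Total energy = 821.78 kWh
Cost = 821.78 × €0.32 = €262.97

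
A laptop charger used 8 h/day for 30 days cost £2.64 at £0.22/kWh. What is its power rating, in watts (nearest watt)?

50 W

Energy = £2.64 ÷ £0.22/kWh = 12 kWh
Runtime = 8 h/day × 30 days = 240 h
Power = 12 kWh ÷ 240 h = 0.05 kW = 50 W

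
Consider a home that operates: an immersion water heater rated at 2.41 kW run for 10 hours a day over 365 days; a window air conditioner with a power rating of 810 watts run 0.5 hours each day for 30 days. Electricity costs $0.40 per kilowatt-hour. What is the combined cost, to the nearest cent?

$3523.46

immersion water heater: Runtime = 10 h/day × 365 days = 3650 h
immersion water heater: 2.41 kW × 3650 h = 8796.5 kWh
window air conditioner: Runtime = 0.5 h/day × 30 days = 15 h
window air conditioner: 0.81 kW × 15 h = 12.15 kWh
Total energy = 8808.65 kWh
Cost = 8808.65 × $0.40 = $3523.46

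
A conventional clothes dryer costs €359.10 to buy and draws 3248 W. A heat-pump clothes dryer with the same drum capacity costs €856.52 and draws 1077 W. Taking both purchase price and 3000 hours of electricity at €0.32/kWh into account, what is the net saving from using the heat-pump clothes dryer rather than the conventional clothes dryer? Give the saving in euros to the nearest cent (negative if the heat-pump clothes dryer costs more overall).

€1586.74

conventional clothes dryer: €359.10 + (3248/1000) kW × 3000 h × €0.32 = €359.10 + €3118.08 = €3477.18
heat-pump clothes dryer: €856.52 + (1077/1000) kW × 3000 h × €0.32 = €856.52 + €1033.92 = €1890.44
Saving = €3477.18 − €1890.44 = €1586.74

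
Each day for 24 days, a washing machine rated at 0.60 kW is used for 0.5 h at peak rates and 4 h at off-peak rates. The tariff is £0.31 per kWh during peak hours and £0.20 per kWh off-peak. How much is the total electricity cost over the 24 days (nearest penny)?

£13.75

Peak energy = 0.6 kW × 0.5 h × 24 = 7.2 kWh
Off-peak energy = 0.6 kW × 4 h × 24 = 57.6 kWh
Cost = 7.2 × £0.31 + 57.6 × £0.20 = £2.232 + £11.52 = £13.75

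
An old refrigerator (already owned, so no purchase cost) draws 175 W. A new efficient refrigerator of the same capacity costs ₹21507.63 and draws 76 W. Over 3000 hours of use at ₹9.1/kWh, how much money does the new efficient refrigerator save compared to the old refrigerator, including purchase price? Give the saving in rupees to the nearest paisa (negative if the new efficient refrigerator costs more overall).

-₹18804.93

old refrigerator: ₹0.00 + (175/1000) kW × 3000 h × ₹9.1 = ₹0.00 + ₹4777.5 = ₹4777.5
new efficient refrigerator: ₹21507.63 + (76/1000) kW × 3000 h × ₹9.1 = ₹21507.63 + ₹2074.8 = ₹23582.43
Saving = ₹4777.5 − ₹23582.43 = −₹18804.93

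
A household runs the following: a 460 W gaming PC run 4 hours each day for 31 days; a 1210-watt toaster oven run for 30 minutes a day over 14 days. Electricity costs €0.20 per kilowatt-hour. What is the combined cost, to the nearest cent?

€13.10

gaming PC: Runtime = 4 h/day × 31 days = 124 h
gaming PC: 0.46 kW × 124 h = 57.04 kWh
toaster oven: Runtime = 30 min × 14 = 420 min = 7 h
toaster oven: 1.21 kW × 7 h = 8.47 kWh
Total energy = 65.51 kWh
Cost = 65.51 × €0.20 = €13.10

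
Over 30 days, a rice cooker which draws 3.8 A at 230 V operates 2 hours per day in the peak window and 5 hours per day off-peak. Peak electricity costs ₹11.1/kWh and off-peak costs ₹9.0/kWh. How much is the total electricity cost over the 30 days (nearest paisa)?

₹1761.98

Power = 3.8 A × 230 V = 874 W = 0.874 kW
Peak energy = 0.874 kW × 2 h × 30 = 52.44 kWh
Off-peak energy = 0.874 kW × 5 h × 30 = 131.1 kWh
Cost = 52.44 × ₹11.1 + 131.1 × ₹9.0 = ₹582.084 + ₹1179.9 = ₹1761.98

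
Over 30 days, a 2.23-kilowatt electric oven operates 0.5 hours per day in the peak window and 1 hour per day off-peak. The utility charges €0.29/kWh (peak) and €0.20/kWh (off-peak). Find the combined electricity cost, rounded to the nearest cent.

Peak energy = 2.23 kW × 0.5 h × 30 = 33.45 kWh
Off-peak energy = 2.23 kW × 1 h × 30 = 66.9 kWh
Cost = 33.45 × €0.29 + 66.9 × €0.20 = €9.7005 + €13.38 = €23.08

€23.08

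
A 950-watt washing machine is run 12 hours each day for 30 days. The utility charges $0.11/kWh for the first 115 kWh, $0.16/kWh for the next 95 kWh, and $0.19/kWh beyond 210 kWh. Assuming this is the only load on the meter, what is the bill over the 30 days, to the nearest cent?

Runtime = 12 h/day × 30 days = 360 h
Energy = 0.95 kW × 360 h = 342 kWh
Tier 1 (0–115 kWh): 115 × $0.11 = $12.65
Tier 2 (115–210 kWh): 95 × $0.16 = $15.2
Above 210 kWh: 132 × $0.19 = $25.08
Bill = $52.93

$52.93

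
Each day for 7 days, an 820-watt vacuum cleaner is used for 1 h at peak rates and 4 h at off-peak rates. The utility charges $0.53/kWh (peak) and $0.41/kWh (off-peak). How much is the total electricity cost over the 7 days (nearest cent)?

Peak energy = 0.82 kW × 1 h × 7 = 5.74 kWh
Off-peak energy = 0.82 kW × 4 h × 7 = 22.96 kWh
Cost = 5.74 × $0.53 + 22.96 × $0.41 = $3.0422 + $9.4136 = $12.46

$12.46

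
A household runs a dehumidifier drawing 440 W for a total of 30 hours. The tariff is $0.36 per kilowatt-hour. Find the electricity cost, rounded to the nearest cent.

Energy = 0.44 kW × 30 h = 13.2 kWh
Cost = 13.2 kWh × $0.36/kWh = $4.75

$4.75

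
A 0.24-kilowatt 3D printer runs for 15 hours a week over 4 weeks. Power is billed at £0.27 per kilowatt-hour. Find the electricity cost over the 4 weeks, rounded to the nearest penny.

£3.89

Runtime = 15 h/week × 4 weeks = 60 h
Energy = 0.24 kW × 60 h = 14.4 kWh
Cost = 14.4 kWh × £0.27/kWh = £3.89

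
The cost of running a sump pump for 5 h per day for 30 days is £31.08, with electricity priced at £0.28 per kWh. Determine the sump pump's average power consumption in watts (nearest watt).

740 W

Energy = £31.08 ÷ £0.28/kWh = 111 kWh
Runtime = 5 h/day × 30 days = 150 h
Power = 111 kWh ÷ 150 h = 0.74 kW = 740 W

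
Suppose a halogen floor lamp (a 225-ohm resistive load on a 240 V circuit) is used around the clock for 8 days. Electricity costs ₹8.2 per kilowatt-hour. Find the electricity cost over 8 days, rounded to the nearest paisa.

₹403.05

Power = V²/R = 240²/225 = 256 W = 0.256 kW
Runtime = 24 h × 8 = 192 h
Energy = 0.256 kW × 192 h = 49.152 kWh
Cost = 49.152 kWh × ₹8.2/kWh = ₹403.05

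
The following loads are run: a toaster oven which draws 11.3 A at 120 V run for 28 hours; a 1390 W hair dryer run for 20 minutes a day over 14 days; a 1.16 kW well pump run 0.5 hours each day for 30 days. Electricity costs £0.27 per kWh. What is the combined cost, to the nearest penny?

toaster oven: Power = 11.3 A × 120 V = 1356 W = 1.356 kW
toaster oven: 1.356 kW × 28 h = 37.968 kWh
hair dryer: Runtime = 20 min × 14 = 280 min = 4.666666… h
hair dryer: 1.39 kW × 4.666666… h = 6.486666… kWh
well pump: Runtime = 0.5 h/day × 30 days = 15 h
well pump: 1.16 kW × 15 h = 17.4 kWh
Total energy = 61.854666… kWh
Cost = 61.854666… × £0.27 = £16.70

£16.70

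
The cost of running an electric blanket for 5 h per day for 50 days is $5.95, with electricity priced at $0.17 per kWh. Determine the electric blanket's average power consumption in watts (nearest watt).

140 W

Energy = $5.95 ÷ $0.17/kWh = 35 kWh
Runtime = 5 h/day × 50 days = 250 h
Power = 35 kWh ÷ 250 h = 0.14 kW = 140 W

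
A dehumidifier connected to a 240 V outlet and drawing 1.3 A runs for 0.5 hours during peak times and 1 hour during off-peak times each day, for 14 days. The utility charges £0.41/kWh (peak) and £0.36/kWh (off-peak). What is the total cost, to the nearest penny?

£2.47

Power = 1.3 A × 240 V = 312 W = 0.312 kW
Peak energy = 0.312 kW × 0.5 h × 14 = 2.184 kWh
Off-peak energy = 0.312 kW × 1 h × 14 = 4.368 kWh
Cost = 2.184 × £0.41 + 4.368 × £0.36 = £0.89544 + £1.57248 = £2.47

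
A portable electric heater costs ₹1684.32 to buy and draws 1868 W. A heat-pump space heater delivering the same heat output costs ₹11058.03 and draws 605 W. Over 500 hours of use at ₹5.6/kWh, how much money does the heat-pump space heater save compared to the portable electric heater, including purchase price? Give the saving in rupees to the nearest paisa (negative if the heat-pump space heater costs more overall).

-₹5837.31

portable electric heater: ₹1684.32 + (1868/1000) kW × 500 h × ₹5.6 = ₹1684.32 + ₹5230.4 = ₹6914.72
heat-pump space heater: ₹11058.03 + (605/1000) kW × 500 h × ₹5.6 = ₹11058.03 + ₹1694 = ₹12752.03
Saving = ₹6914.72 − ₹12752.03 = −₹5837.31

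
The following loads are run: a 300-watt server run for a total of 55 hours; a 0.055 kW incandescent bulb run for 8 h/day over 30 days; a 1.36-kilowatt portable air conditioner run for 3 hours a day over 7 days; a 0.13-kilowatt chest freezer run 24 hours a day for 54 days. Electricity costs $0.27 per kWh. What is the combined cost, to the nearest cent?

$61.22

server: 0.3 kW × 55 h = 16.5 kWh
incandescent bulb: Runtime = 8 h/day × 30 days = 240 h
incandescent bulb: 0.055 kW × 240 h = 13.2 kWh
portable air conditioner: Runtime = 3 h/day × 7 days = 21 h
portable air conditioner: 1.36 kW × 21 h = 28.56 kWh
chest freezer: Runtime = 24 h × 54 = 1296 h
chest freezer: 0.13 kW × 1296 h = 168.48 kWh
Total energy = 226.74 kWh
Cost = 226.74 × $0.27 = $61.22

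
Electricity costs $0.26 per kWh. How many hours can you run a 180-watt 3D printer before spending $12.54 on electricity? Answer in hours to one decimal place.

Energy available = $12.54 ÷ $0.26/kWh = 48.2308 kWh
Hours = 48.2308 kWh ÷ 0.18 kW = 267.9 h

267.9 h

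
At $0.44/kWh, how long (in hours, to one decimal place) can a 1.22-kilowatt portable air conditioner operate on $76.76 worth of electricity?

Energy available = $76.76 ÷ $0.44/kWh = 174.4545 kWh
Hours = 174.4545 kWh ÷ 1.22 kW = 143.0 h

143.0 h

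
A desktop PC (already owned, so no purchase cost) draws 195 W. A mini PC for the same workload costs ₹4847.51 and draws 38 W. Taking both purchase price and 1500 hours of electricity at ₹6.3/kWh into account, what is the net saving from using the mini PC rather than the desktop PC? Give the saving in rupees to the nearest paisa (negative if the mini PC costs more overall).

desktop PC: ₹0.00 + (195/1000) kW × 1500 h × ₹6.3 = ₹0.00 + ₹1842.75 = ₹1842.75
mini PC: ₹4847.51 + (38/1000) kW × 1500 h × ₹6.3 = ₹4847.51 + ₹359.1 = ₹5206.61
Saving = ₹1842.75 − ₹5206.61 = −₹3363.86

-₹3363.86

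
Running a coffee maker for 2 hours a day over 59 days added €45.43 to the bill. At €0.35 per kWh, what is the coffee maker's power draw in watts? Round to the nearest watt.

1100 W

Energy = €45.43 ÷ €0.35/kWh = 129.8 kWh
Runtime = 2 h/day × 59 days = 118 h
Power = 129.8 kWh ÷ 118 h = 1.1 kW = 1100 W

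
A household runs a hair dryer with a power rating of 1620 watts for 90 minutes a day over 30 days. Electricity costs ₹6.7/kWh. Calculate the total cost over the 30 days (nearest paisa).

Runtime = 90 min × 30 = 2700 min = 45 h
Energy = 1.62 kW × 45 h = 72.9 kWh
Cost = 72.9 kWh × ₹6.7/kWh = ₹488.43

₹488.43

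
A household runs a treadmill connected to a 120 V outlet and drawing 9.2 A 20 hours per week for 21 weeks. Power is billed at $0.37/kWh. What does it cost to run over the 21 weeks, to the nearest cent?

$171.56

Power = 9.2 A × 120 V = 1104 W = 1.104 kW
Runtime = 20 h/week × 21 weeks = 420 h
Energy = 1.104 kW × 420 h = 463.68 kWh
Cost = 463.68 kWh × $0.37/kWh = $171.56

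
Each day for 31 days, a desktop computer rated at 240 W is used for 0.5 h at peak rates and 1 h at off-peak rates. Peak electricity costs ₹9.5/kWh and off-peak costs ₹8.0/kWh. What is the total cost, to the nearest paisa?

₹94.86

Peak energy = 0.24 kW × 0.5 h × 31 = 3.72 kWh
Off-peak energy = 0.24 kW × 1 h × 31 = 7.44 kWh
Cost = 3.72 × ₹9.5 + 7.44 × ₹8.0 = ₹35.34 + ₹59.52 = ₹94.86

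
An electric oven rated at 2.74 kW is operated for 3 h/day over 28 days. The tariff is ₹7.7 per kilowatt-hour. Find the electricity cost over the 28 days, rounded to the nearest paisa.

₹1772.23

Runtime = 3 h/day × 28 days = 84 h
Energy = 2.74 kW × 84 h = 230.16 kWh
Cost = 230.16 kWh × ₹7.7/kWh = ₹1772.23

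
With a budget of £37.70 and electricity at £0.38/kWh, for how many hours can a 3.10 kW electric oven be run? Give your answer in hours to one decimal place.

32.0 h

Energy available = £37.70 ÷ £0.38/kWh = 99.2105 kWh
Hours = 99.2105 kWh ÷ 3.1 kW = 32.0 h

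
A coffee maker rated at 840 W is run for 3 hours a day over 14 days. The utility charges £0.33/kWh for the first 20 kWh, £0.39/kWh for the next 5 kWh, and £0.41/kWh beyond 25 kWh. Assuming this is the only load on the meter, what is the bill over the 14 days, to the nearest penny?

£12.76

Runtime = 3 h/day × 14 days = 42 h
Energy = 0.84 kW × 42 h = 35.28 kWh
Tier 1 (0–20 kWh): 20 × £0.33 = £6.6
Tier 2 (20–25 kWh): 5 × £0.39 = £1.95
Above 25 kWh: 10.28 × £0.41 = £4.2148
Bill = £12.76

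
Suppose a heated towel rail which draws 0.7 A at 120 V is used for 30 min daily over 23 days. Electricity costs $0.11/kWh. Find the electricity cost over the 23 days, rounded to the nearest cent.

$0.11

Power = 0.7 A × 120 V = 84 W = 0.084 kW
Runtime = 30 min × 23 = 690 min = 11.5 h
Energy = 0.084 kW × 11.5 h = 0.966 kWh
Cost = 0.966 kWh × $0.11/kWh = $0.11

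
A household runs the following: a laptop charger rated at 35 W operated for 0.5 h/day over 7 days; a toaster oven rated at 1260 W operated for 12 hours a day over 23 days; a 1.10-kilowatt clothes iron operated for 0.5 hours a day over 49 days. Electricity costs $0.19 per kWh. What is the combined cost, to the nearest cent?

laptop charger: Runtime = 0.5 h/day × 7 days = 3.5 h
laptop charger: 0.035 kW × 3.5 h = 0.1225 kWh
toaster oven: Runtime = 12 h/day × 23 days = 276 h
toaster oven: 1.26 kW × 276 h = 347.76 kWh
clothes iron: Runtime = 0.5 h/day × 49 days = 24.5 h
clothes iron: 1.1 kW × 24.5 h = 26.95 kWh
Total energy = 374.8325 kWh
Cost = 374.8325 × $0.19 = $71.22

$71.22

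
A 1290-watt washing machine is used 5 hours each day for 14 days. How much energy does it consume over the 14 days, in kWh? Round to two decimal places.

Runtime = 5 h/day × 14 days = 70 h
Energy = 1.29 kW × 70 h = 90.3 kWh

90.30 kWh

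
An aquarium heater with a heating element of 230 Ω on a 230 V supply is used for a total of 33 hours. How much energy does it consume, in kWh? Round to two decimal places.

Power = V²/R = 230²/230 = 230 W = 0.23 kW
Energy = 0.23 kW × 33 h = 7.59 kWh

7.59 kWh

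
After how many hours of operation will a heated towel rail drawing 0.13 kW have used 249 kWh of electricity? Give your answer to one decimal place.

1915.4 h

Hours = 249 kWh ÷ 0.13 kW = 1915.4 h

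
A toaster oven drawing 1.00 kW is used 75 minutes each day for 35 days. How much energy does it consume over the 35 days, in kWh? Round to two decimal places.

Runtime = 75 min × 35 = 2625 min = 43.75 h
Energy = 1 kW × 43.75 h = 43.75 kWh

43.75 kWh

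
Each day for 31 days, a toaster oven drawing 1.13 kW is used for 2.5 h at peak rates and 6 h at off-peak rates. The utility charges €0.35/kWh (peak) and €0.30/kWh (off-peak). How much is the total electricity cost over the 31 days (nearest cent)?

Peak energy = 1.13 kW × 2.5 h × 31 = 87.575 kWh
Off-peak energy = 1.13 kW × 6 h × 31 = 210.18 kWh
Cost = 87.575 × €0.35 + 210.18 × €0.30 = €30.65125 + €63.054 = €93.71

€93.71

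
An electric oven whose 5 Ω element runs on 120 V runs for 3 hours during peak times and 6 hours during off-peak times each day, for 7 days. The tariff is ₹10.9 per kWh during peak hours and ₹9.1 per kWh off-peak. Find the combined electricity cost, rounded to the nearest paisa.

Power = V²/R = 120²/5 = 2880 W = 2.88 kW
Peak energy = 2.88 kW × 3 h × 7 = 60.48 kWh
Off-peak energy = 2.88 kW × 6 h × 7 = 120.96 kWh
Cost = 60.48 × ₹10.9 + 120.96 × ₹9.1 = ₹659.232 + ₹1100.736 = ₹1759.97

₹1759.97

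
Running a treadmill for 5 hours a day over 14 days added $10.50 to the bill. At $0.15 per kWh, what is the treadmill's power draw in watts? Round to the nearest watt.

Energy = $10.50 ÷ $0.15/kWh = 70 kWh
Runtime = 5 h/day × 14 days = 70 h
Power = 70 kWh ÷ 70 h = 1 kW = 1000 W

1000 W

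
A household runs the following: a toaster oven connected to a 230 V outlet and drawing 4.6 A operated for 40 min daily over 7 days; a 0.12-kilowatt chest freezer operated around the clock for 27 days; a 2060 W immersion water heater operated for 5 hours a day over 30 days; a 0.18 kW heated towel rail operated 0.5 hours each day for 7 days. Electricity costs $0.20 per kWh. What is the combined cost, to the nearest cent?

$78.47

toaster oven: Power = 4.6 A × 230 V = 1058 W = 1.058 kW
toaster oven: Runtime = 40 min × 7 = 280 min = 4.666666… h
toaster oven: 1.058 kW × 4.666666… h = 4.937333… kWh
chest freezer: Runtime = 24 h × 27 = 648 h
chest freezer: 0.12 kW × 648 h = 77.76 kWh
immersion water heater: Runtime = 5 h/day × 30 days = 150 h
immersion water heater: 2.06 kW × 150 h = 309 kWh
heated towel rail: Runtime = 0.5 h/day × 7 days = 3.5 h
heated towel rail: 0.18 kW × 3.5 h = 0.63 kWh
Total energy = 392.327333… kWh
Cost = 392.327333… × $0.20 = $78.47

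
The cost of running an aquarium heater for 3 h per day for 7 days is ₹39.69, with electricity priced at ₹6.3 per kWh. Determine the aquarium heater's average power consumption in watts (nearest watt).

300 W

Energy = ₹39.69 ÷ ₹6.3/kWh = 6.3 kWh
Runtime = 3 h/day × 7 days = 21 h
Power = 6.3 kWh ÷ 21 h = 0.3 kW = 300 W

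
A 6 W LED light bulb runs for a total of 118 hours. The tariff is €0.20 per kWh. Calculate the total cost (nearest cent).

€0.14

Energy = 0.006 kW × 118 h = 0.708 kWh
Cost = 0.708 kWh × €0.20/kWh = €0.14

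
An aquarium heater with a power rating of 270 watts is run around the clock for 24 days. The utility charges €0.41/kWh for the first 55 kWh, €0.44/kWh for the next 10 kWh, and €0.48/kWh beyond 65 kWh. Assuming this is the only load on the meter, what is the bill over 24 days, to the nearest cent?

€70.40

Runtime = 24 h × 24 = 576 h
Energy = 0.27 kW × 576 h = 155.52 kWh
Tier 1 (0–55 kWh): 55 × €0.41 = €22.55
Tier 2 (55–65 kWh): 10 × €0.44 = €4.4
Above 65 kWh: 90.52 × €0.48 = €43.4496
Bill = €70.40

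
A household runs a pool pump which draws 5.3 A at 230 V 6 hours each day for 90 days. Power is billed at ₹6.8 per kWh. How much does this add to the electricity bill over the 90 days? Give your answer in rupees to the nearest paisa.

₹4476.17

Power = 5.3 A × 230 V = 1219 W = 1.219 kW
Runtime = 6 h/day × 90 days = 540 h
Energy = 1.219 kW × 540 h = 658.26 kWh
Cost = 658.26 kWh × ₹6.8/kWh = ₹4476.17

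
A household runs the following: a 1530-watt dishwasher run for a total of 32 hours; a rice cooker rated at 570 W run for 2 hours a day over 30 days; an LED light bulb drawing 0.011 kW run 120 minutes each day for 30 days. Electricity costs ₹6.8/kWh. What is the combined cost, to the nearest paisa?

₹569.98

dishwasher: 1.53 kW × 32 h = 48.96 kWh
rice cooker: Runtime = 2 h/day × 30 days = 60 h
rice cooker: 0.57 kW × 60 h = 34.2 kWh
LED light bulb: Runtime = 120 min × 30 = 3600 min = 60 h
LED light bulb: 0.011 kW × 60 h = 0.66 kWh
Total energy = 83.82 kWh
Cost = 83.82 × ₹6.8 = ₹569.98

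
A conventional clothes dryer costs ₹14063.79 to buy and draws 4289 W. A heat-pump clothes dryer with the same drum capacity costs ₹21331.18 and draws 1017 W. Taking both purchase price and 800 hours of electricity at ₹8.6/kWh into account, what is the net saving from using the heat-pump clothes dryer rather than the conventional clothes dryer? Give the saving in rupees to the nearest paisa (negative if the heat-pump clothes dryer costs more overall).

conventional clothes dryer: ₹14063.79 + (4289/1000) kW × 800 h × ₹8.6 = ₹14063.79 + ₹29508.32 = ₹43572.11
heat-pump clothes dryer: ₹21331.18 + (1017/1000) kW × 800 h × ₹8.6 = ₹21331.18 + ₹6996.96 = ₹28328.14
Saving = ₹43572.11 − ₹28328.14 = ₹15243.97

₹15243.97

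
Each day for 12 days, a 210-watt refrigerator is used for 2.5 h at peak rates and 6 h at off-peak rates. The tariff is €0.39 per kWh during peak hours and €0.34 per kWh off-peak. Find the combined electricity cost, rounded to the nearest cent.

€7.60

Peak energy = 0.21 kW × 2.5 h × 12 = 6.3 kWh
Off-peak energy = 0.21 kW × 6 h × 12 = 15.12 kWh
Cost = 6.3 × €0.39 + 15.12 × €0.34 = €2.457 + €5.1408 = €7.60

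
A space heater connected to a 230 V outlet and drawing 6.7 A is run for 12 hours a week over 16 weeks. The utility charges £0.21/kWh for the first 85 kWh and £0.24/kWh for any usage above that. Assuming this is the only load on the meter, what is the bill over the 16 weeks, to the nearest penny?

Power = 6.7 A × 230 V = 1541 W = 1.541 kW
Runtime = 12 h/week × 16 weeks = 192 h
Energy = 1.541 kW × 192 h = 295.872 kWh
Tier 1 (0–85 kWh): 85 × £0.21 = £17.85
Above 85 kWh: 210.872 × £0.24 = £50.60928
Bill = £68.46

£68.46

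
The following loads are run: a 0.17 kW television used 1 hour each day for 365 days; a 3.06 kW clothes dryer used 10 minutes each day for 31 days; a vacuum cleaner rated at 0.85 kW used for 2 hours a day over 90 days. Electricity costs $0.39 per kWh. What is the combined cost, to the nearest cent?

$90.04

television: Runtime = 1 h/day × 365 days = 365 h
television: 0.17 kW × 365 h = 62.05 kWh
clothes dryer: Runtime = 10 min × 31 = 310 min = 5.166666… h
clothes dryer: 3.06 kW × 5.166666… h = 15.81 kWh
vacuum cleaner: Runtime = 2 h/day × 90 days = 180 h
vacuum cleaner: 0.85 kW × 180 h = 153 kWh
Total energy = 230.86 kWh
Cost = 230.86 × $0.39 = $90.04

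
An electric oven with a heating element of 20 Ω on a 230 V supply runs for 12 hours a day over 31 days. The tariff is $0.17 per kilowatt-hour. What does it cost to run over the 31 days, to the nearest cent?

$167.27

Power = V²/R = 230²/20 = 2645 W = 2.645 kW
Runtime = 12 h/day × 31 days = 372 h
Energy = 2.645 kW × 372 h = 983.94 kWh
Cost = 983.94 kWh × $0.17/kWh = $167.27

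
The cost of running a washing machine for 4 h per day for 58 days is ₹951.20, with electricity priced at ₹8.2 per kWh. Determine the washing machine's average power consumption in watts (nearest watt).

500 W

Energy = ₹951.20 ÷ ₹8.2/kWh = 116 kWh
Runtime = 4 h/day × 58 days = 232 h
Power = 116 kWh ÷ 232 h = 0.5 kW = 500 W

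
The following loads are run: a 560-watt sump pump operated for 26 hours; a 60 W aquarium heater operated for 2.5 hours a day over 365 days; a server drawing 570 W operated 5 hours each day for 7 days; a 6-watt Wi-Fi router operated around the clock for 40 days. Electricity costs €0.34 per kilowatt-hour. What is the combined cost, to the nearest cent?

€32.31

sump pump: 0.56 kW × 26 h = 14.56 kWh
aquarium heater: Runtime = 2.5 h/day × 365 days = 912.5 h
aquarium heater: 0.06 kW × 912.5 h = 54.75 kWh
server: Runtime = 5 h/day × 7 days = 35 h
server: 0.57 kW × 35 h = 19.95 kWh
Wi-Fi router: Runtime = 24 h × 40 = 960 h
Wi-Fi router: 0.006 kW × 960 h = 5.76 kWh
Total energy = 95.02 kWh
Cost = 95.02 × €0.34 = €32.31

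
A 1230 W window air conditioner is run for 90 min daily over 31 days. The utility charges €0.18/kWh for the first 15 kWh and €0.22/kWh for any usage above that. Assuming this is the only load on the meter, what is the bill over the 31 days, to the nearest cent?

€11.98

Runtime = 90 min × 31 = 2790 min = 46.5 h
Energy = 1.23 kW × 46.5 h = 57.195 kWh
Tier 1 (0–15 kWh): 15 × €0.18 = €2.7
Above 15 kWh: 42.195 × €0.22 = €9.2829
Bill = €11.98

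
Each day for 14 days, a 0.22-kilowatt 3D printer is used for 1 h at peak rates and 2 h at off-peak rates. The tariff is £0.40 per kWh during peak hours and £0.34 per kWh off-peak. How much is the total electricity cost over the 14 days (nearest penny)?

£3.33

Peak energy = 0.22 kW × 1 h × 14 = 3.08 kWh
Off-peak energy = 0.22 kW × 2 h × 14 = 6.16 kWh
Cost = 3.08 × £0.40 + 6.16 × £0.34 = £1.232 + £2.0944 = £3.33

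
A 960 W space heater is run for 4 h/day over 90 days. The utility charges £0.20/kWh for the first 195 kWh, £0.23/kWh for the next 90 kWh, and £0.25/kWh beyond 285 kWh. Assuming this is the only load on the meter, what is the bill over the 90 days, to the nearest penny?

£74.85

Runtime = 4 h/day × 90 days = 360 h
Energy = 0.96 kW × 360 h = 345.6 kWh
Tier 1 (0–195 kWh): 195 × £0.20 = £39
Tier 2 (195–285 kWh): 90 × £0.23 = £20.7
Above 285 kWh: 60.6 × £0.25 = £15.15
Bill = £74.85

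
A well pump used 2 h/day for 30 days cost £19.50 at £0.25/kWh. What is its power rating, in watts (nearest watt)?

1300 W

Energy = £19.50 ÷ £0.25/kWh = 78 kWh
Runtime = 2 h/day × 30 days = 60 h
Power = 78 kWh ÷ 60 h = 1.3 kW = 1300 W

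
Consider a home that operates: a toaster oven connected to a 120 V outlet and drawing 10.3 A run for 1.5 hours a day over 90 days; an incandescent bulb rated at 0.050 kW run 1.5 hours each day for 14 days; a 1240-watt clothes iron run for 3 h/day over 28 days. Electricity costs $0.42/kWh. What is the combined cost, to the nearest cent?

toaster oven: Power = 10.3 A × 120 V = 1236 W = 1.236 kW
toaster oven: Runtime = 1.5 h/day × 90 days = 135 h
toaster oven: 1.236 kW × 135 h = 166.86 kWh
incandescent bulb: Runtime = 1.5 h/day × 14 days = 21 h
incandescent bulb: 0.05 kW × 21 h = 1.05 kWh
clothes iron: Runtime = 3 h/day × 28 days = 84 h
clothes iron: 1.24 kW × 84 h = 104.16 kWh
Total energy = 272.07 kWh
Cost = 272.07 × $0.42 = $114.27

$114.27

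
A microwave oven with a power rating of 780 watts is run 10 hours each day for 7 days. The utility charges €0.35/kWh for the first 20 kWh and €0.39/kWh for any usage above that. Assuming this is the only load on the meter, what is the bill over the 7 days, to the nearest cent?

€20.49

Runtime = 10 h/day × 7 days = 70 h
Energy = 0.78 kW × 70 h = 54.6 kWh
Tier 1 (0–20 kWh): 20 × €0.35 = €7
Above 20 kWh: 34.6 × €0.39 = €13.494
Bill = €20.49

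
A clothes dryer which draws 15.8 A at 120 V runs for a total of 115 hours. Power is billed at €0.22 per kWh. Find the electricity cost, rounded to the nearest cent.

Power = 15.8 A × 120 V = 1896 W = 1.896 kW
Energy = 1.896 kW × 115 h = 218.04 kWh
Cost = 218.04 kWh × €0.22/kWh = €47.97

€47.97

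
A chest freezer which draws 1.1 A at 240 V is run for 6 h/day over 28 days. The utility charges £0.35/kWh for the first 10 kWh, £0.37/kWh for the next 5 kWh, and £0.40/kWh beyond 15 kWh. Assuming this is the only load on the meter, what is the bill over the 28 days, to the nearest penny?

£17.09

Power = 1.1 A × 240 V = 264 W = 0.264 kW
Runtime = 6 h/day × 28 days = 168 h
Energy = 0.264 kW × 168 h = 44.352 kWh
Tier 1 (0–10 kWh): 10 × £0.35 = £3.5
Tier 2 (10–15 kWh): 5 × £0.37 = £1.85
Above 15 kWh: 29.352 × £0.40 = £11.7408
Bill = £17.09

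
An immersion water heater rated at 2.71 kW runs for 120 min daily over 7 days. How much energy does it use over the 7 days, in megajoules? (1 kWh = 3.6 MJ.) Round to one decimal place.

Runtime = 120 min × 7 = 840 min = 14 h
Energy = 2.71 kW × 14 h = 37.94 kWh
= 37.94 × 3.6 MJ = 136.6 MJ

136.6 MJ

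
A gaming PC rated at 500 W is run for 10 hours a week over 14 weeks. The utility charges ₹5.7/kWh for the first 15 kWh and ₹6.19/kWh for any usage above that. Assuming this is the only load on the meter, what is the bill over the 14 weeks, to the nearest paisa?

Runtime = 10 h/week × 14 weeks = 140 h
Energy = 0.5 kW × 140 h = 70 kWh
Tier 1 (0–15 kWh): 15 × ₹5.7 = ₹85.5
Above 15 kWh: 55 × ₹6.19 = ₹340.45
Bill = ₹425.95

₹425.95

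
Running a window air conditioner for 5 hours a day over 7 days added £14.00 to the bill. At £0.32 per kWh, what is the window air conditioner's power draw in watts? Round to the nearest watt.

1250 W

Energy = £14.00 ÷ £0.32/kWh = 43.75 kWh
Runtime = 5 h/day × 7 days = 35 h
Power = 43.75 kWh ÷ 35 h = 1.25 kW = 1250 W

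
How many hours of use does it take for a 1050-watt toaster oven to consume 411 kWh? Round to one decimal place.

391.4 h

Hours = 411 kWh ÷ 1.05 kW = 391.4 h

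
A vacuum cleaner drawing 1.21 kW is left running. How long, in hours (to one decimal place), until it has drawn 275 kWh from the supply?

Hours = 275 kWh ÷ 1.21 kW = 227.3 h

227.3 h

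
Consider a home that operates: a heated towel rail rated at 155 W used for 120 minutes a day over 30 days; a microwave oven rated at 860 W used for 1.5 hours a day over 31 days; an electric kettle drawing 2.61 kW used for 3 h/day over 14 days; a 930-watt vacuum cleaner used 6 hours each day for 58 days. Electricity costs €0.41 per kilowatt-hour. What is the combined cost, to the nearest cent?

€197.85

heated towel rail: Runtime = 120 min × 30 = 3600 min = 60 h
heated towel rail: 0.155 kW × 60 h = 9.3 kWh
microwave oven: Runtime = 1.5 h/day × 31 days = 46.5 h
microwave oven: 0.86 kW × 46.5 h = 39.99 kWh
electric kettle: Runtime = 3 h/day × 14 days = 42 h
electric kettle: 2.61 kW × 42 h = 109.62 kWh
vacuum cleaner: Runtime = 6 h/day × 58 days = 348 h
vacuum cleaner: 0.93 kW × 348 h = 323.64 kWh
Total energy = 482.55 kWh
Cost = 482.55 × €0.41 = €197.85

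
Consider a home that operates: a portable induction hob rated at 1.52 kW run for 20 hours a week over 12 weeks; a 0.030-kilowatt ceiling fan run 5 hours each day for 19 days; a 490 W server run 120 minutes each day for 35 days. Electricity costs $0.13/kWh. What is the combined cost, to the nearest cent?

$52.25

portable induction hob: Runtime = 20 h/week × 12 weeks = 240 h
portable induction hob: 1.52 kW × 240 h = 364.8 kWh
ceiling fan: Runtime = 5 h/day × 19 days = 95 h
ceiling fan: 0.03 kW × 95 h = 2.85 kWh
server: Runtime = 120 min × 35 = 4200 min = 70 h
server: 0.49 kW × 70 h = 34.3 kWh
Total energy = 401.95 kWh
Cost = 401.95 × $0.13 = $52.25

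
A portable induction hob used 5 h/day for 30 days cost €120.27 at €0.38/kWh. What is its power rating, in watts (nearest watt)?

2110 W

Energy = €120.27 ÷ €0.38/kWh = 316.5 kWh
Runtime = 5 h/day × 30 days = 150 h
Power = 316.5 kWh ÷ 150 h = 2.11 kW = 2110 W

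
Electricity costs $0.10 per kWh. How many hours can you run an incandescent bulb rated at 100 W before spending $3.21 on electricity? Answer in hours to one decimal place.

321.0 h

Energy available = $3.21 ÷ $0.10/kWh = 32.1 kWh
Hours = 32.1 kWh ÷ 0.1 kW = 321.0 h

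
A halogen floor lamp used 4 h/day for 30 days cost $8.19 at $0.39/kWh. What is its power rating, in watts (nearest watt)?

Energy = $8.19 ÷ $0.39/kWh = 21 kWh
Runtime = 4 h/day × 30 days = 120 h
Power = 21 kWh ÷ 120 h = 0.175 kW = 175 W

175 W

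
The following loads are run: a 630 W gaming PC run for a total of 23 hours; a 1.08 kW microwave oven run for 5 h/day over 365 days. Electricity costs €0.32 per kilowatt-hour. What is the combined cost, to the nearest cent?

gaming PC: 0.63 kW × 23 h = 14.49 kWh
microwave oven: Runtime = 5 h/day × 365 days = 1825 h
microwave oven: 1.08 kW × 1825 h = 1971 kWh
Total energy = 1985.49 kWh
Cost = 1985.49 × €0.32 = €635.36

€635.36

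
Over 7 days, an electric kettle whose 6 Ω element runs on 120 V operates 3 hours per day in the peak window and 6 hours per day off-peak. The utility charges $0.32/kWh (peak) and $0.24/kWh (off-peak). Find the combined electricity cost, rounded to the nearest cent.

$40.32

Power = V²/R = 120²/6 = 2400 W = 2.4 kW
Peak energy = 2.4 kW × 3 h × 7 = 50.4 kWh
Off-peak energy = 2.4 kW × 6 h × 7 = 100.8 kWh
Cost = 50.4 × $0.32 + 100.8 × $0.24 = $16.128 + $24.192 = $40.32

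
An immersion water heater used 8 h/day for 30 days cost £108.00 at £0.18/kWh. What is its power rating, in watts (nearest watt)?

2500 W

Energy = £108.00 ÷ £0.18/kWh = 600 kWh
Runtime = 8 h/day × 30 days = 240 h
Power = 600 kWh ÷ 240 h = 2.5 kW = 2500 W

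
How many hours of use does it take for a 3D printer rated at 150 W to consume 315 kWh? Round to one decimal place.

Hours = 315 kWh ÷ 0.15 kW = 2100.0 h

2100.0 h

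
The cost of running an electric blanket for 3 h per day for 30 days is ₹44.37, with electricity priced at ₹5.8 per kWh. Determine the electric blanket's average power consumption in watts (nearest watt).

85 W

Energy = ₹44.37 ÷ ₹5.8/kWh = 7.65 kWh
Runtime = 3 h/day × 30 days = 90 h
Power = 7.65 kWh ÷ 90 h = 0.085 kW = 85 W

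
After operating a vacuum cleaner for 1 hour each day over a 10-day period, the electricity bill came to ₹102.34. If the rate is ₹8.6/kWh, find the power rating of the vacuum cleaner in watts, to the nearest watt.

1190 W

Energy = ₹102.34 ÷ ₹8.6/kWh = 11.9 kWh
Runtime = 1 h/day × 10 days = 10 h
Power = 11.9 kWh ÷ 10 h = 1.19 kW = 1190 W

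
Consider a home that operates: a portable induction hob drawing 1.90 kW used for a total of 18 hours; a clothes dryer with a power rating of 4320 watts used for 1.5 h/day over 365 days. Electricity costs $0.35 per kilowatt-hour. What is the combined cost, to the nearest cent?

portable induction hob: 1.9 kW × 18 h = 34.2 kWh
clothes dryer: Runtime = 1.5 h/day × 365 days = 547.5 h
clothes dryer: 4.32 kW × 547.5 h = 2365.2 kWh
Total energy = 2399.4 kWh
Cost = 2399.4 × $0.35 = $839.79

$839.79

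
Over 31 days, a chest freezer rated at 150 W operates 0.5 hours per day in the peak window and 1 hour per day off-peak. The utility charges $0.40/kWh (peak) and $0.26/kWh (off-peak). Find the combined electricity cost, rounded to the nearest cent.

$2.14

Peak energy = 0.15 kW × 0.5 h × 31 = 2.325 kWh
Off-peak energy = 0.15 kW × 1 h × 31 = 4.65 kWh
Cost = 2.325 × $0.40 + 4.65 × $0.26 = $0.93 + $1.209 = $2.14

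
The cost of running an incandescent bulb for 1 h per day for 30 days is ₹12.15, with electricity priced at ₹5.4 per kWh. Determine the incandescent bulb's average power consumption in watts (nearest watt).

75 W

Energy = ₹12.15 ÷ ₹5.4/kWh = 2.25 kWh
Runtime = 1 h/day × 30 days = 30 h
Power = 2.25 kWh ÷ 30 h = 0.075 kW = 75 W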